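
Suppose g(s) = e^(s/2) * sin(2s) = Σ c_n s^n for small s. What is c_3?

Take the Cauchy product of the two expansions.
g(0) = 0
g′(0) = 2
g′′(0) = 2
g′′′(0) = -13/2
Dividing each by k! gives the coefficients c_0, ..., c_3.

-13/12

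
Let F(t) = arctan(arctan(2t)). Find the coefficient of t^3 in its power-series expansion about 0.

-16/3

Substitute the inner expansion into the outer series and collect powers.
[t^0] = 0;  [t^1] = 2;  [t^2] = 0;  [t^3] = -16/3.
So c_3 = F′′′(0)/3! = -16/3.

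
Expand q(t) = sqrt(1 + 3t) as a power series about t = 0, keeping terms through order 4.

-405*t^4/128 + 27*t^3/16 - 9*t^2/8 + 3*t/2 + 1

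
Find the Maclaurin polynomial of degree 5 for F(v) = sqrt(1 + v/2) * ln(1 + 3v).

Expand each factor separately, then convolve coefficients.
[v^0] = 0;  [v^1] = 3;  [v^2] = -15/4;  [v^3] = 249/32;  [v^4] = -2283/128;  [v^5] = 442509/10240.

442509*v^5/10240 - 2283*v^4/128 + 249*v^3/32 - 15*v^2/4 + 3*v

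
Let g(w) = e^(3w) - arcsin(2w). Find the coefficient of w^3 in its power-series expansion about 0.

Combine the two series term by term.
g(0) = 1
g′(0) = 1
g′′(0) = 9
g′′′(0) = 19
So c_3 = g′′′(0)/3! = 19/6.

19/6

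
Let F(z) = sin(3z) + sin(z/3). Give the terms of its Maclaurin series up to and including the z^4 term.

-365*z^3/81 + 10*z/3

Add the two expansions coefficient-wise.
F(0) = 0
F′(0) = 10/3
F′′(0) = 0
F′′′(0) = -730/27
F^(4)(0) = 0
Dividing each by k! gives the coefficients c_0, ..., c_4.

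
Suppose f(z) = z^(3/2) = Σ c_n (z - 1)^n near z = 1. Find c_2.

3/8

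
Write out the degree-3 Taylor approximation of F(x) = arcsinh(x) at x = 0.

-x^3/6 + x

Differentiate repeatedly and evaluate at the center.
[x^0] = 0;  [x^1] = 1;  [x^2] = 0;  [x^3] = -1/6.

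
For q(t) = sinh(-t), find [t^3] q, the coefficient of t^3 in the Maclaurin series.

[t^0] = 0;  [t^1] = -1;  [t^2] = 0;  [t^3] = -1/6.
So c_3 = q′′′(0)/3! = -1/6.

-1/6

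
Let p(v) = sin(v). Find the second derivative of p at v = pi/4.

-sqrt(2)/2

From the series, [(v - pi/4)^2] p = -sqrt(2)/4; multiply by 2! = 2 to get -sqrt(2)/2.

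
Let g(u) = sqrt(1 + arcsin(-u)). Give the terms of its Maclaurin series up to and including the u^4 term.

Substitute the inner expansion into the outer series and collect powers.
[u^0] = 1;  [u^1] = -1/2;  [u^2] = -1/8;  [u^3] = -7/48;  [u^4] = -31/384.

-31*u^4/384 - 7*u^3/48 - u^2/8 - u/2 + 1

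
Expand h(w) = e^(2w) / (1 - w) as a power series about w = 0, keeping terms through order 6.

331*w^6/45 + 109*w^5/15 + 7*w^4 + 19*w^3/3 + 5*w^2 + 3*w + 1

Multiply the two series term by term and collect like powers.
h(0) = 1
h′(0) = 3
h′′(0) = 10
h′′′(0) = 38
h^(4)(0) = 168
h^(5)(0) = 872
h^(6)(0) = 5296
The Taylor polynomial is Σ h^(k)(0)/k! · w^k.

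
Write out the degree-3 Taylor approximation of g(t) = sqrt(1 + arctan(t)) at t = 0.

-5*t^3/48 - t^2/8 + t/2 + 1

Plug the Maclaurin series of the inner function into that of the outer and collect terms.
g(0) = 1
g′(0) = 1/2
g′′(0) = -1/4
g′′′(0) = -5/8
Dividing each by k! gives the coefficients c_0, ..., c_3.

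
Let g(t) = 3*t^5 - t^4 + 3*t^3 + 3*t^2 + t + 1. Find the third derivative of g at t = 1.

The coefficient of (t - 1)^3 in the expansion is 29, so g′′′(1) = 3! * (29) = 174.

174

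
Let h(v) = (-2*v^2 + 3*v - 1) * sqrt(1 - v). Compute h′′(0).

Multiply each power in the prefactor through the base expansion.
From the series, [v^2] h = -27/8; multiply by 2! = 2 to get -27/4.

-27/4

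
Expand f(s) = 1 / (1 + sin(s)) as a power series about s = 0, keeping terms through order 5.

-61*s^5/120 + 2*s^4/3 - 5*s^3/6 + s^2 - s + 1

Write 1/(1+u) = 1 - u + u^2 - u^3 + ... and substitute the series for u.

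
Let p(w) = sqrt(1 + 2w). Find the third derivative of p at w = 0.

From the series, [w^3] p = 1/2; multiply by 3! = 6 to get 3.

3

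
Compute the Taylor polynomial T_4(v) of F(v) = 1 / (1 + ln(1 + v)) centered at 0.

Write 1/(1+u) = 1 - u + u^2 - u^3 + ... and substitute the series for u.
[v^0] = 1;  [v^1] = -1;  [v^2] = 3/2;  [v^3] = -7/3;  [v^4] = 11/3.

11*v^4/3 - 7*v^3/3 + 3*v^2/2 - v + 1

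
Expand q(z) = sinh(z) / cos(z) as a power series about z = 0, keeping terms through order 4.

Write the quotient as an unknown series and match coefficients against numerator = denominator · series.
q(0) = 0
q′(0) = 1
q′′(0) = 0
q′′′(0) = 4
q^(4)(0) = 0
The Taylor polynomial is Σ q^(k)(0)/k! · z^k.

2*z^3/3 + z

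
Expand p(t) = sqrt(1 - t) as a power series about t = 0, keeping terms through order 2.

[t^0] = 1;  [t^1] = -1/2;  [t^2] = -1/8.

-t^2/8 - t/2 + 1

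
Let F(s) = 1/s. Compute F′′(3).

From the series, [(s - 3)^2] F = 1/27; multiply by 2! = 2 to get 2/27.

2/27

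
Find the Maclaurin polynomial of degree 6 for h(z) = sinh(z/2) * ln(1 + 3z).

Write out both Maclaurin series and multiply, keeping only the needed powers.
h(0) = 0
h′(0) = 0
h′′(0) = 3
h′′′(0) = -27/2
h^(4)(0) = 219/2
h^(5)(0) = -4905/4
h^(6)(0) = 282105/16
The Taylor polynomial is Σ h^(k)(0)/k! · z^k.

6269*z^6/256 - 327*z^5/32 + 73*z^4/16 - 9*z^3/4 + 3*z^2/2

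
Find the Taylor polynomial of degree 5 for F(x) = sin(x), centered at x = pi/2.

(x - pi/2)^4/24 - (x - pi/2)^2/2 + 1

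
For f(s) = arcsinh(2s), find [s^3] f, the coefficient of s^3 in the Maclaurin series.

Apply the Taylor formula c_k = f^(k)(a)/k!.
[s^0] = 0;  [s^1] = 2;  [s^2] = 0;  [s^3] = -4/3.

-4/3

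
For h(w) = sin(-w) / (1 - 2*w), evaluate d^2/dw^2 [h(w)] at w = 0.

Use 1/(1 - r) = Σ r^k on the denominator, then take the Cauchy product.
From the series, [w^2] h = -2; multiply by 2! = 2 to get -4.

-4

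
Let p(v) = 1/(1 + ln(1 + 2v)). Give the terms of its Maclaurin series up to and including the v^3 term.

Plug the Maclaurin series of the inner function into that of the outer and collect terms.

-56*v^3/3 + 6*v^2 - 2*v + 1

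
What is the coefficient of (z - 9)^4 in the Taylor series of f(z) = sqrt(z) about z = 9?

f(9) = 3
f′(9) = 1/6
f′′(9) = -1/108
f′′′(9) = 1/648
f^(4)(9) = -5/11664
The Taylor polynomial is Σ f^(k)(9)/k! · (z - 9)^k.

-5/279936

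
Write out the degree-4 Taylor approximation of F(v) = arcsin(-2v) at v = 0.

F(0) = 0
F′(0) = -2
F′′(0) = 0
F′′′(0) = -8
F^(4)(0) = 0
Then c_k = F^(k)(0)/k! gives each Taylor coefficient.

-4*v^3/3 - 2*v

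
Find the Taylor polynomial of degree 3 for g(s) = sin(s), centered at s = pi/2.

[(s - pi/2)^0] = 1;  [(s - pi/2)^1] = 0;  [(s - pi/2)^2] = -1/2;  [(s - pi/2)^3] = 0.

1 - (s - pi/2)^2/2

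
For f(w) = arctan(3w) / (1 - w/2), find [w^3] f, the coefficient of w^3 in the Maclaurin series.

-33/4

Expand each factor separately, then convolve coefficients.
f(0) = 0
f′(0) = 3
f′′(0) = 3
f′′′(0) = -99/2
So c_3 = f′′′(0)/3! = -33/4.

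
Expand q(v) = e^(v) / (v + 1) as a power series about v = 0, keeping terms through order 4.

Expand 1/(denominator) as a geometric series and multiply by the numerator's series.
q(0) = 1
q′(0) = 0
q′′(0) = 1
q′′′(0) = -2
q^(4)(0) = 9
Dividing each by k! gives the coefficients c_0, ..., c_4.

3*v^4/8 - v^3/3 + v^2/2 + 1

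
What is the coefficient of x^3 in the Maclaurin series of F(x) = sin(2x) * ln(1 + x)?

Write out both Maclaurin series and multiply, keeping only the needed powers.
F(0) = 0
F′(0) = 0
F′′(0) = 4
F′′′(0) = -6
Then c_k = F^(k)(0)/k! gives each Taylor coefficient.

-1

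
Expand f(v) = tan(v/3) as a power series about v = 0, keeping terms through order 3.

Use the known series and substitute for the argument.
f(0) = 0
f′(0) = 1/3
f′′(0) = 0
f′′′(0) = 2/27
The Taylor polynomial is Σ f^(k)(0)/k! · v^k.

v^3/81 + v/3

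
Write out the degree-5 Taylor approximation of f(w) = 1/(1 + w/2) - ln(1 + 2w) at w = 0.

Combine the two series term by term.
f(0) = 1
f′(0) = -5/2
f′′(0) = 9/2
f′′′(0) = -67/4
f^(4)(0) = 195/2
f^(5)(0) = -3087/4

-1029*w^5/160 + 65*w^4/16 - 67*w^3/24 + 9*w^2/4 - 5*w/2 + 1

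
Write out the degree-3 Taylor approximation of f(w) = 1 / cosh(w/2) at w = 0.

Invert the denominator's series and multiply.

1 - w^2/8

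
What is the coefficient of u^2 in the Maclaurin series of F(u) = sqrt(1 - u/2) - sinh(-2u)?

Expand each term separately and add.
F(0) = 1
F′(0) = 7/4
F′′(0) = -1/16

-1/32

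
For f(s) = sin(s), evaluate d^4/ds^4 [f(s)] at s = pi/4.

sqrt(2)/2

Differentiate repeatedly and evaluate at the center.
From the series, [(s - pi/4)^4] f = sqrt(2)/48; multiply by 4! = 24 to get sqrt(2)/2.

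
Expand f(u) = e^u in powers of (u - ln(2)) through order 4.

(u - ln(2))^4/12 + (u - ln(2))^3/3 + (u - ln(2))^2 + 2*(u - ln(2)) + 2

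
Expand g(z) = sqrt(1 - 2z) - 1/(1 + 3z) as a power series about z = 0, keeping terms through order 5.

Add the two expansions coefficient-wise.

1937*z^5/8 - 653*z^4/8 + 53*z^3/2 - 19*z^2/2 + 2*z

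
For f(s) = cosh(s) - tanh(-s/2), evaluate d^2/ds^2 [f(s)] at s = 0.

Combine the two series term by term.
From the series, [s^2] f = 1/2; multiply by 2! = 2 to get 1.

1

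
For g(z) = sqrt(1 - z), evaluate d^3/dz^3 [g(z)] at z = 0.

-3/8

The coefficient of z^3 in the expansion is -1/16, so g′′′(0) = 3! * (-1/16) = -3/8.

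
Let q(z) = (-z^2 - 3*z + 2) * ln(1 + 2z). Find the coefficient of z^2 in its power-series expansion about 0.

Multiply each power in the prefactor through the base expansion.
q(0) = 0
q′(0) = 4
q′′(0) = -20
So c_2 = q′′(0)/2! = -10.

-10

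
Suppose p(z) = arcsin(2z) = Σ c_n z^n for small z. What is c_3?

4/3

[z^0] = 0;  [z^1] = 2;  [z^2] = 0;  [z^3] = 4/3.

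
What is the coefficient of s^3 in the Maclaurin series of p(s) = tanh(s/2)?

p(0) = 0
p′(0) = 1/2
p′′(0) = 0
p′′′(0) = -1/4

-1/24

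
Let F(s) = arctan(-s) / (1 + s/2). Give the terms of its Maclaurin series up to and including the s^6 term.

Expand each factor separately, then convolve coefficients.
F(0) = 0
F′(0) = -1
F′′(0) = 1
F′′′(0) = 1/2
F^(4)(0) = -1
F^(5)(0) = -43/2
F^(6)(0) = 129/2
The Taylor polynomial is Σ F^(k)(0)/k! · s^k.

43*s^6/480 - 43*s^5/240 - s^4/24 + s^3/12 + s^2/2 - s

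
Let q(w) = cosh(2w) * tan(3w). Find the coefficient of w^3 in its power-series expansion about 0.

Write out both Maclaurin series and multiply, keeping only the needed powers.
[w^0] = 0;  [w^1] = 3;  [w^2] = 0;  [w^3] = 15.

15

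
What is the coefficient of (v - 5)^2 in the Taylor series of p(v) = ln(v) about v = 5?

-1/50

Differentiate repeatedly and evaluate at the center.
So c_2 = p′′(5)/2! = -1/50.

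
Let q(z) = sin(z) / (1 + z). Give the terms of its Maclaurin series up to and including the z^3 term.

Multiply the two series term by term and collect like powers.
[z^0] = 0;  [z^1] = 1;  [z^2] = -1;  [z^3] = 5/6.

5*z^3/6 - z^2 + z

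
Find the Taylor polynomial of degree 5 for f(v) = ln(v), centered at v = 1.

(v - 1)^5/5 - (v - 1)^4/4 + (v - 1)^3/3 - (v - 1)^2/2 + (v - 1)

[(v - 1)^0] = 0;  [(v - 1)^1] = 1;  [(v - 1)^2] = -1/2;  [(v - 1)^3] = 1/3;  [(v - 1)^4] = -1/4;  [(v - 1)^5] = 1/5.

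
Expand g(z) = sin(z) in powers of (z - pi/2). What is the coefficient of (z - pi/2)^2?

-1/2

Compute the successive derivatives at the expansion point and divide by k!.
[(z - pi/2)^0] = 1;  [(z - pi/2)^1] = 0;  [(z - pi/2)^2] = -1/2.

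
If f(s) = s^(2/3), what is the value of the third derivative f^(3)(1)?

8/27

The coefficient of (s - 1)^3 in the expansion is 4/81, so f′′′(1) = 3! * (4/81) = 8/27.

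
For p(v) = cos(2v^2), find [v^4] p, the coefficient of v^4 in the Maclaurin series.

-2

p(0) = 1
p′(0) = 0
p′′(0) = 0
p′′′(0) = 0
p^(4)(0) = -48
So c_4 = p^(4)(0)/4! = -2.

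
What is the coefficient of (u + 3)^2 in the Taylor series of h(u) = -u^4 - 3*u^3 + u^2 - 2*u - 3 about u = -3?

Compute the successive derivatives at the expansion point and divide by k!.

-26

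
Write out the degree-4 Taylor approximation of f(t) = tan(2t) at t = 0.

8*t^3/3 + 2*t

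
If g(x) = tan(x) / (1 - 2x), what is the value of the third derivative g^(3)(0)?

26

Multiply the two series term by term and collect like powers.
The coefficient of x^3 in the expansion is 13/3, so g′′′(0) = 3! * (13/3) = 26.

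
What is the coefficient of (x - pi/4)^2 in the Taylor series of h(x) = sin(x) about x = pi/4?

-sqrt(2)/4

h(pi/4) = sqrt(2)/2
h′(pi/4) = sqrt(2)/2
h′′(pi/4) = -sqrt(2)/2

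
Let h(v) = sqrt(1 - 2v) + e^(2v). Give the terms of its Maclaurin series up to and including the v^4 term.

Add the two expansions coefficient-wise.

v^4/24 + 5*v^3/6 + 3*v^2/2 + v + 2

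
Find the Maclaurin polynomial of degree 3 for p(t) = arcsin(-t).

-t^3/6 - t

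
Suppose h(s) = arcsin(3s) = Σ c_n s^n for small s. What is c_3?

9/2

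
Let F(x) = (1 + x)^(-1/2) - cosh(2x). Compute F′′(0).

-13/4

Combine the two series term by term.
From the series, [x^2] F = -13/8; multiply by 2! = 2 to get -13/4.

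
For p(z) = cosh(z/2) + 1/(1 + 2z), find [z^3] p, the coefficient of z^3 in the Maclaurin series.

Add the two expansions coefficient-wise.
[z^0] = 2;  [z^1] = -2;  [z^2] = 33/8;  [z^3] = -8.
So c_3 = p′′′(0)/3! = -8.

-8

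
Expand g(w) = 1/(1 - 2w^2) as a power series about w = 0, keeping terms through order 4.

Compute the successive derivatives at the expansion point and divide by k!.
g(0) = 1
g′(0) = 0
g′′(0) = 4
g′′′(0) = 0
g^(4)(0) = 96
Dividing each by k! gives the coefficients c_0, ..., c_4.

4*w^4 + 2*w^2 + 1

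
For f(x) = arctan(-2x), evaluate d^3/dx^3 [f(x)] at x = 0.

The coefficient of x^3 in the expansion is 8/3, so f′′′(0) = 3! * (8/3) = 16.

16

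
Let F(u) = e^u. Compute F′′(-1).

Differentiate repeatedly and evaluate at the center.
The coefficient of (u + 1)^2 in the expansion is e^(-1)/2, so F′′(-1) = 2! * (e^(-1)/2) = e^(-1).

e^(-1)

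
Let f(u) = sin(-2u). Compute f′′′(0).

The coefficient of u^3 in the expansion is 4/3, so f′′′(0) = 3! * (4/3) = 8.

8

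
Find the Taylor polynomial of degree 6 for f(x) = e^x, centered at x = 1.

e*(x - 1)^6/720 + e*(x - 1)^5/120 + e*(x - 1)^4/24 + e*(x - 1)^3/6 + e*(x - 1)^2/2 + e*(x - 1) + e

f(1) = e
f′(1) = e
f′′(1) = e
f′′′(1) = e
f^(4)(1) = e
f^(5)(1) = e
f^(6)(1) = e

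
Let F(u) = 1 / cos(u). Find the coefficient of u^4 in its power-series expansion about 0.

5/24

Divide the numerator series by the denominator series (power-series long division).
F(0) = 1
F′(0) = 0
F′′(0) = 1
F′′′(0) = 0
F^(4)(0) = 5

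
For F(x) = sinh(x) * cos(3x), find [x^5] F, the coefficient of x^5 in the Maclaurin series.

79/30

Expand each factor separately, then convolve coefficients.
F(0) = 0
F′(0) = 1
F′′(0) = 0
F′′′(0) = -26
F^(4)(0) = 0
F^(5)(0) = 316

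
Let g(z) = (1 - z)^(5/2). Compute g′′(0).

15/4

The coefficient of z^2 in the expansion is 15/8, so g′′(0) = 2! * (15/8) = 15/4.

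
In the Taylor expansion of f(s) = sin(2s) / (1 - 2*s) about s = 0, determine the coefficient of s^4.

40/3

Expand 1/(denominator) as a geometric series and multiply by the numerator's series.
f(0) = 0
f′(0) = 2
f′′(0) = 8
f′′′(0) = 40
f^(4)(0) = 320
Dividing each by k! gives the coefficients c_0, ..., c_4.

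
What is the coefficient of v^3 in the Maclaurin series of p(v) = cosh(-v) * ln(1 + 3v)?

21/2

Expand each factor separately, then convolve coefficients.
[v^0] = 0;  [v^1] = 3;  [v^2] = -9/2;  [v^3] = 21/2.
So c_3 = p′′′(0)/3! = 21/2.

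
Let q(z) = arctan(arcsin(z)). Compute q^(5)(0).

13

Plug the Maclaurin series of the inner function into that of the outer and collect terms.
From the series, [z^5] q = 13/120; multiply by 5! = 120 to get 13.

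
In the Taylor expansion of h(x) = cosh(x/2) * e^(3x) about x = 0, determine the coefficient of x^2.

37/8

Multiply the two series term by term and collect like powers.
h(0) = 1
h′(0) = 3
h′′(0) = 37/4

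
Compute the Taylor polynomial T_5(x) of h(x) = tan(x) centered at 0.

2*x^5/15 + x^3/3 + x

[x^0] = 0;  [x^1] = 1;  [x^2] = 0;  [x^3] = 1/3;  [x^4] = 0;  [x^5] = 2/15.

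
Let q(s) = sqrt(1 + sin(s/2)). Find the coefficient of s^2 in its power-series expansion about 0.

Plug the Maclaurin series of the inner function into that of the outer and collect terms.
q(0) = 1
q′(0) = 1/4
q′′(0) = -1/16
So c_2 = q′′(0)/2! = -1/32.

-1/32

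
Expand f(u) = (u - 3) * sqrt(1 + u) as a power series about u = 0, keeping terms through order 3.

-5*u^3/16 + 7*u^2/8 - u/2 - 3

Shift and add copies of the series according to the polynomial's terms.
f(0) = -3
f′(0) = -1/2
f′′(0) = 7/4
f′′′(0) = -15/8
Then c_k = f^(k)(0)/k! gives each Taylor coefficient.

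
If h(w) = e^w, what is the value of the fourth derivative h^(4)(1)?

Compute the successive derivatives at the expansion point and divide by k!.
From the series, [(w - 1)^4] h = e/24; multiply by 4! = 24 to get e.

e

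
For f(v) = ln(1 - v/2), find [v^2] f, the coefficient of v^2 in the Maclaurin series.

-1/8

f(0) = 0
f′(0) = -1/2
f′′(0) = -1/4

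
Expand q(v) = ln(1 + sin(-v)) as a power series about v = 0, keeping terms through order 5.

Let u equal the inner series; expand the outer function in u and truncate.
q(0) = 0
q′(0) = -1
q′′(0) = -1
q′′′(0) = -1
q^(4)(0) = -2
q^(5)(0) = -5

-v^5/24 - v^4/12 - v^3/6 - v^2/2 - v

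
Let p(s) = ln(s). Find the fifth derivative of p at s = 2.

3/4

Apply the Taylor formula c_k = f^(k)(a)/k!.
From the series, [(s - 2)^5] p = 1/160; multiply by 5! = 120 to get 3/4.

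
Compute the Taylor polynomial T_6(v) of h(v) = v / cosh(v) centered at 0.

Write the quotient as an unknown series and match coefficients against numerator = denominator · series.
h(0) = 0
h′(0) = 1
h′′(0) = 0
h′′′(0) = -3
h^(4)(0) = 0
h^(5)(0) = 25
h^(6)(0) = 0
Dividing each by k! gives the coefficients c_0, ..., c_6.

5*v^5/24 - v^3/2 + v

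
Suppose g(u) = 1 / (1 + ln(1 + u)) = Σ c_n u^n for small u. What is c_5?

Expand as Σ (-1)^k u^k with u equal to the inner function's series.
g(0) = 1
g′(0) = -1
g′′(0) = 3
g′′′(0) = -14
g^(4)(0) = 88
g^(5)(0) = -694
So c_5 = g^(5)(0)/5! = -347/60.

-347/60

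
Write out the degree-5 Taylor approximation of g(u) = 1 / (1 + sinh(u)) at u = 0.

-181*u^5/120 + 4*u^4/3 - 7*u^3/6 + u^2 - u + 1

Expand as Σ (-1)^k u^k with u equal to the inner function's series.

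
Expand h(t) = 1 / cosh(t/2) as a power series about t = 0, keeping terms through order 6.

-61*t^6/46080 + 5*t^4/384 - t^2/8 + 1

Invert the denominator's series and multiply.
h(0) = 1
h′(0) = 0
h′′(0) = -1/4
h′′′(0) = 0
h^(4)(0) = 5/16
h^(5)(0) = 0
h^(6)(0) = -61/64
Dividing each by k! gives the coefficients c_0, ..., c_6.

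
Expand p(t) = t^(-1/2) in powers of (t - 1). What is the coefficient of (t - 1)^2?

Differentiate repeatedly and evaluate at the center.
p(1) = 1
p′(1) = -1/2
p′′(1) = 3/4
So c_2 = p′′(1)/2! = 3/8.

3/8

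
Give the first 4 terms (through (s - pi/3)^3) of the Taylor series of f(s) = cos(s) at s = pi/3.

sqrt(3)*(s - pi/3)^3/12 - (s - pi/3)^2/4 - sqrt(3)*(s - pi/3)/2 + 1/2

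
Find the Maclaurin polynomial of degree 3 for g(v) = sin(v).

-v^3/6 + v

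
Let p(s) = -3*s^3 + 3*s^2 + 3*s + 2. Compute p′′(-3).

From the series, [(s + 3)^2] p = 30; multiply by 2! = 2 to get 60.

60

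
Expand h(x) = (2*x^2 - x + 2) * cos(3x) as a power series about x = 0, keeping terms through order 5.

Multiply each power in the prefactor through the base expansion.

-27*x^5/8 - 9*x^4/4 + 9*x^3/2 - 7*x^2 - x + 2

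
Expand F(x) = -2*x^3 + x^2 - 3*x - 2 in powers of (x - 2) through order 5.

-2*(x - 2)^3 - 11*(x - 2)^2 - 23*(x - 2) - 20

Use the known series and substitute for the argument.
[(x - 2)^0] = -20;  [(x - 2)^1] = -23;  [(x - 2)^2] = -11;  [(x - 2)^3] = -2;  [(x - 2)^4] = 0;  [(x - 2)^5] = 0.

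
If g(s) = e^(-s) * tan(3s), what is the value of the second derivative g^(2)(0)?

Multiply the two series term by term and collect like powers.
The coefficient of s^2 in the expansion is -3, so g′′(0) = 2! * (-3) = -6.

-6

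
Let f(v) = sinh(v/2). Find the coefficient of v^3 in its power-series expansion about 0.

1/48

f(0) = 0
f′(0) = 1/2
f′′(0) = 0
f′′′(0) = 1/8
Dividing each by k! gives the coefficients c_0, ..., c_3.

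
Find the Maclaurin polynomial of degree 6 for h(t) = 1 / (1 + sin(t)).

Use the geometric series for the reciprocal, then substitute.
[t^0] = 1;  [t^1] = -1;  [t^2] = 1;  [t^3] = -5/6;  [t^4] = 2/3;  [t^5] = -61/120;  [t^6] = 17/45.

17*t^6/45 - 61*t^5/120 + 2*t^4/3 - 5*t^3/6 + t^2 - t + 1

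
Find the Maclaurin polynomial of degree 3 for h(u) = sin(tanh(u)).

-u^3/2 + u

Plug the Maclaurin series of the inner function into that of the outer and collect terms.
h(0) = 0
h′(0) = 1
h′′(0) = 0
h′′′(0) = -3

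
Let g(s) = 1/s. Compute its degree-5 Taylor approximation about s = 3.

g(3) = 1/3
g′(3) = -1/9
g′′(3) = 2/27
g′′′(3) = -2/27
g^(4)(3) = 8/81
g^(5)(3) = -40/243
Then c_k = g^(k)(3)/k! gives each Taylor coefficient.

-(s - 3)^5/729 + (s - 3)^4/243 - (s - 3)^3/81 + (s - 3)^2/27 - (s - 3)/9 + 1/3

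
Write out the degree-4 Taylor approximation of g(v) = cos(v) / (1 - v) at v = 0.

Expand each factor separately, then convolve coefficients.
g(0) = 1
g′(0) = 1
g′′(0) = 1
g′′′(0) = 3
g^(4)(0) = 13

13*v^4/24 + v^3/2 + v^2/2 + v + 1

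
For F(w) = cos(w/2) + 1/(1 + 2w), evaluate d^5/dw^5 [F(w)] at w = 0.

Combine the two series term by term.
From the series, [w^5] F = -32; multiply by 5! = 120 to get -3840.

-3840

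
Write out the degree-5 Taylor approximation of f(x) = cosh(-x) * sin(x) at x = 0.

-x^5/30 + x^3/3 + x

Multiply the two series term by term and collect like powers.
f(0) = 0
f′(0) = 1
f′′(0) = 0
f′′′(0) = 2
f^(4)(0) = 0
f^(5)(0) = -4
Then c_k = f^(k)(0)/k! gives each Taylor coefficient.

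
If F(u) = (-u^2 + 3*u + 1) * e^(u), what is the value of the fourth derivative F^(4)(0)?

Multiply each power in the prefactor through the base expansion.
The coefficient of u^4 in the expansion is 1/24, so F^(4)(0) = 4! * (1/24) = 1.

1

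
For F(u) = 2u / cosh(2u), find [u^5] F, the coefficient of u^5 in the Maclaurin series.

20/3

Divide the numerator series by the denominator series (power-series long division).
[u^0] = 0;  [u^1] = 2;  [u^2] = 0;  [u^3] = -4;  [u^4] = 0;  [u^5] = 20/3.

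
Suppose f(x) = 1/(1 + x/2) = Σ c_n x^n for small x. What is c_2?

1/4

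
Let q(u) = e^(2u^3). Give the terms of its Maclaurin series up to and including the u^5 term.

2*u^3 + 1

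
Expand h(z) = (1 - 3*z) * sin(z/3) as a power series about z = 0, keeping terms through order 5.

z^5/29160 + z^4/54 - z^3/162 - z^2 + z/3

Shift and add copies of the series according to the polynomial's terms.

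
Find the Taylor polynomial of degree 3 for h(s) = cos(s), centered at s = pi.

[(s - pi)^0] = -1;  [(s - pi)^1] = 0;  [(s - pi)^2] = 1/2;  [(s - pi)^3] = 0.

(s - pi)^2/2 - 1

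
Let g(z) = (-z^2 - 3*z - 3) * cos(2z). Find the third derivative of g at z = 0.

36

Multiply each power in the prefactor through the base expansion.
From the series, [z^3] g = 6; multiply by 3! = 6 to get 36.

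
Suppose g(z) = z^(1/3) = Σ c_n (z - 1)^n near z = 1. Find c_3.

Use the known series and substitute for the argument.
[(z - 1)^0] = 1;  [(z - 1)^1] = 1/3;  [(z - 1)^2] = -1/9;  [(z - 1)^3] = 5/81.

5/81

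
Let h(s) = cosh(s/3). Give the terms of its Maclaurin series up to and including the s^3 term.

s^2/18 + 1

Use the known series and substitute for the argument.
h(0) = 1
h′(0) = 0
h′′(0) = 1/9
h′′′(0) = 0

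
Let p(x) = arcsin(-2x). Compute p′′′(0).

-8

The coefficient of x^3 in the expansion is -4/3, so p′′′(0) = 3! * (-4/3) = -8.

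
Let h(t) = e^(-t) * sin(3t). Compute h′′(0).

Expand each factor separately, then convolve coefficients.
The coefficient of t^2 in the expansion is -3, so h′′(0) = 2! * (-3) = -6.

-6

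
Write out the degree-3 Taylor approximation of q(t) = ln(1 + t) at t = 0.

Compute the successive derivatives at the expansion point and divide by k!.

t^3/3 - t^2/2 + t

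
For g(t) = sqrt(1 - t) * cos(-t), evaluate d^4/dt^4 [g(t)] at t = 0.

Multiply the two series term by term and collect like powers.
The coefficient of t^4 in the expansion is 25/384, so g^(4)(0) = 4! * (25/384) = 25/16.

25/16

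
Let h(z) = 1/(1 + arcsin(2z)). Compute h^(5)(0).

-6048

Compose series: expand the inner function first, then feed it into the outer expansion.
From the series, [z^5] h = -252/5; multiply by 5! = 120 to get -6048.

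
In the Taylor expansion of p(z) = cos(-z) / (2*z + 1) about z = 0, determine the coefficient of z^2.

7/2

Multiply the numerator's expansion by the denominator's geometric series.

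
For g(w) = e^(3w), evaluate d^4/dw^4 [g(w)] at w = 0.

81

Apply the Taylor formula c_k = f^(k)(a)/k!.
The coefficient of w^4 in the expansion is 27/8, so g^(4)(0) = 4! * (27/8) = 81.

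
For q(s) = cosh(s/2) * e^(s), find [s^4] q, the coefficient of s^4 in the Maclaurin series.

Multiply the two series term by term and collect like powers.

41/384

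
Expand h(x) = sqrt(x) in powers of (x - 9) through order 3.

(x - 9)^3/3888 - (x - 9)^2/216 + (x - 9)/6 + 3

h(9) = 3
h′(9) = 1/6
h′′(9) = -1/108
h′′′(9) = 1/648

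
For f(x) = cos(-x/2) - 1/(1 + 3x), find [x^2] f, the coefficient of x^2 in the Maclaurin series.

Expand each term separately and add.
So c_2 = f′′(0)/2! = -73/8.

-73/8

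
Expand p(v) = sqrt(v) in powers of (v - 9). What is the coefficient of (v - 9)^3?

1/3888

[(v - 9)^0] = 3;  [(v - 9)^1] = 1/6;  [(v - 9)^2] = -1/216;  [(v - 9)^3] = 1/3888.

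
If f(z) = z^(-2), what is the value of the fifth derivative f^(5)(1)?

-720

From the series, [(z - 1)^5] f = -6; multiply by 5! = 120 to get -720.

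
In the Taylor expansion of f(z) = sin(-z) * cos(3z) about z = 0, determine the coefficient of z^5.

-62/15

Multiply the two series term by term and collect like powers.
f(0) = 0
f′(0) = -1
f′′(0) = 0
f′′′(0) = 28
f^(4)(0) = 0
f^(5)(0) = -496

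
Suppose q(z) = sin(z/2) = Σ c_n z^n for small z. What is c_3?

-1/48

q(0) = 0
q′(0) = 1/2
q′′(0) = 0
q′′′(0) = -1/8
So c_3 = q′′′(0)/3! = -1/48.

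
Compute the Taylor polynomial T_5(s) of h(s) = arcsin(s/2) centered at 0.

3*s^5/1280 + s^3/48 + s/2

h(0) = 0
h′(0) = 1/2
h′′(0) = 0
h′′′(0) = 1/8
h^(4)(0) = 0
h^(5)(0) = 9/32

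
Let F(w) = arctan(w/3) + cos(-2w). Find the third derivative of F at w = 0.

-2/27

Add the two expansions coefficient-wise.
The coefficient of w^3 in the expansion is -1/81, so F′′′(0) = 3! * (-1/81) = -2/27.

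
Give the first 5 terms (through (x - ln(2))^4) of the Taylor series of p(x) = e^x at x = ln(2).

(x - ln(2))^4/12 + (x - ln(2))^3/3 + (x - ln(2))^2 + 2*(x - ln(2)) + 2

Differentiate repeatedly and evaluate at the center.
p(ln(2)) = 2
p′(ln(2)) = 2
p′′(ln(2)) = 2
p′′′(ln(2)) = 2
p^(4)(ln(2)) = 2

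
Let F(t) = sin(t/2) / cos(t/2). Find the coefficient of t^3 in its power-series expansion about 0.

Write the quotient as an unknown series and match coefficients against numerator = denominator · series.
F(0) = 0
F′(0) = 1/2
F′′(0) = 0
F′′′(0) = 1/4
So c_3 = F′′′(0)/3! = 1/24.

1/24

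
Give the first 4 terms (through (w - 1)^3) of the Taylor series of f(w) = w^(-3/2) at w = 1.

f(1) = 1
f′(1) = -3/2
f′′(1) = 15/4
f′′′(1) = -105/8

-35*(w - 1)^3/16 + 15*(w - 1)^2/8 - 3*(w - 1)/2 + 1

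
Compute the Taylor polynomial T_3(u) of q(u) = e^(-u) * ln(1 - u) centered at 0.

Expand each factor separately, then convolve coefficients.

-u^3/3 + u^2/2 - u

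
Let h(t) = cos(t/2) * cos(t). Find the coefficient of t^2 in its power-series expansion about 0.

Expand each factor separately, then convolve coefficients.
[t^0] = 1;  [t^1] = 0;  [t^2] = -5/8.

-5/8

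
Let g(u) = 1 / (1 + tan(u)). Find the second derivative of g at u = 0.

Expand as Σ (-1)^k u^k with u equal to the inner function's series.
From the series, [u^2] g = 1; multiply by 2! = 2 to get 2.

2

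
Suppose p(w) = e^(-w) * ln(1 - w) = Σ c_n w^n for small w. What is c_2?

1/2

Write out both Maclaurin series and multiply, keeping only the needed powers.
[w^0] = 0;  [w^1] = -1;  [w^2] = 1/2.
So c_2 = p′′(0)/2! = 1/2.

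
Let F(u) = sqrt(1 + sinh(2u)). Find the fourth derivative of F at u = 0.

-31

Let u equal the inner series; expand the outer function in u and truncate.
From the series, [u^4] F = -31/24; multiply by 4! = 24 to get -31.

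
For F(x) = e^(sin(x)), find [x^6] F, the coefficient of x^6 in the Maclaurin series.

Compose series: expand the inner function first, then feed it into the outer expansion.
F(0) = 1
F′(0) = 1
F′′(0) = 1
F′′′(0) = 0
F^(4)(0) = -3
F^(5)(0) = -8
F^(6)(0) = -3
So c_6 = F^(6)(0)/6! = -1/240.

-1/240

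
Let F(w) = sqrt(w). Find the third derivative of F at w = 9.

The coefficient of (w - 9)^3 in the expansion is 1/3888, so F′′′(9) = 3! * (1/3888) = 1/648.

1/648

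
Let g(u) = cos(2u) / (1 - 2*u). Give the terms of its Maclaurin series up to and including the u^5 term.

52*u^5/3 + 26*u^4/3 + 4*u^3 + 2*u^2 + 2*u + 1

Multiply the numerator's expansion by the denominator's geometric series.
g(0) = 1
g′(0) = 2
g′′(0) = 4
g′′′(0) = 24
g^(4)(0) = 208
g^(5)(0) = 2080
Dividing each by k! gives the coefficients c_0, ..., c_5.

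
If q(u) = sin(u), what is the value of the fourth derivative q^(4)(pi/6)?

Differentiate repeatedly and evaluate at the center.
The coefficient of (u - pi/6)^4 in the expansion is 1/48, so q^(4)(pi/6) = 4! * (1/48) = 1/2.

1/2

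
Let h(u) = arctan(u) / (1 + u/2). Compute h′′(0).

Multiply the two series term by term and collect like powers.
From the series, [u^2] h = -1/2; multiply by 2! = 2 to get -1.

-1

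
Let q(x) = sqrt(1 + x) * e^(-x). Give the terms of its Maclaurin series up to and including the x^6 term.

-3953*x^6/46080 + 503*x^5/3840 - 79*x^4/384 + 13*x^3/48 - x^2/8 - x/2 + 1

Take the Cauchy product of the two expansions.
q(0) = 1
q′(0) = -1/2
q′′(0) = -1/4
q′′′(0) = 13/8
q^(4)(0) = -79/16
q^(5)(0) = 503/32
q^(6)(0) = -3953/64
Dividing each by k! gives the coefficients c_0, ..., c_6.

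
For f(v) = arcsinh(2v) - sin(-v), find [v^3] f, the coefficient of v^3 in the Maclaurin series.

-3/2

Expand each term separately and add.
f(0) = 0
f′(0) = 3
f′′(0) = 0
f′′′(0) = -9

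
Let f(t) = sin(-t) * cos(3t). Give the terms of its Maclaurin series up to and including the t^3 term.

14*t^3/3 - t

Expand each factor separately, then convolve coefficients.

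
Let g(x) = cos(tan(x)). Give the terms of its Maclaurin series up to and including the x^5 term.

-7*x^4/24 - x^2/2 + 1

Let u equal the inner series; expand the outer function in u and truncate.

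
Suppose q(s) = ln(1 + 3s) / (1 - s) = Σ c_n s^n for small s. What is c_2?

-3/2

Expand each factor separately, then convolve coefficients.
q(0) = 0
q′(0) = 3
q′′(0) = -3
Dividing each by k! gives the coefficients c_0, ..., c_2.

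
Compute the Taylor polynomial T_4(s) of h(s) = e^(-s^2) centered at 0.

h(0) = 1
h′(0) = 0
h′′(0) = -2
h′′′(0) = 0
h^(4)(0) = 12
The Taylor polynomial is Σ h^(k)(0)/k! · s^k.

s^4/2 - s^2 + 1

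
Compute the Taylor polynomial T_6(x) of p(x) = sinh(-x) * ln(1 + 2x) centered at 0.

Write out both Maclaurin series and multiply, keeping only the needed powers.
p(0) = 0
p′(0) = 0
p′′(0) = -4
p′′′(0) = 12
p^(4)(0) = -72
p^(5)(0) = 520
p^(6)(0) = -4940
The Taylor polynomial is Σ p^(k)(0)/k! · x^k.

-247*x^6/36 + 13*x^5/3 - 3*x^4 + 2*x^3 - 2*x^2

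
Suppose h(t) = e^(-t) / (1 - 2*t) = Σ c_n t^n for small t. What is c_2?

Use 1/(1 - r) = Σ r^k on the denominator, then take the Cauchy product.
[t^0] = 1;  [t^1] = 1;  [t^2] = 5/2.

5/2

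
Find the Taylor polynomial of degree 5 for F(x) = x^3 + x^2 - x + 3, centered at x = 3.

Apply the Taylor formula c_k = f^(k)(a)/k!.
F(3) = 36
F′(3) = 32
F′′(3) = 20
F′′′(3) = 6
F^(4)(3) = 0
F^(5)(3) = 0
The Taylor polynomial is Σ F^(k)(3)/k! · (x - 3)^k.

(x - 3)^3 + 10*(x - 3)^2 + 32*(x - 3) + 36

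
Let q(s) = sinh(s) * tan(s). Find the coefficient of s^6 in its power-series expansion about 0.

Take the Cauchy product of the two expansions.
[s^0] = 0;  [s^1] = 0;  [s^2] = 1;  [s^3] = 0;  [s^4] = 1/2;  [s^5] = 0;  [s^6] = 71/360.
So c_6 = q^(6)(0)/6! = 71/360.

71/360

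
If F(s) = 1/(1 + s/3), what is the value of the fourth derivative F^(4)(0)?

8/27

The coefficient of s^4 in the expansion is 1/81, so F^(4)(0) = 4! * (1/81) = 8/27.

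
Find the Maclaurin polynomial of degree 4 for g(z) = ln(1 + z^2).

-z^4/2 + z^2

g(0) = 0
g′(0) = 0
g′′(0) = 2
g′′′(0) = 0
g^(4)(0) = -12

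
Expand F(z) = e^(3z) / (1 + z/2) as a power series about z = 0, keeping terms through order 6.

31*z^6/64 + 169*z^5/160 + 31*z^4/16 + 23*z^3/8 + 13*z^2/4 + 5*z/2 + 1

Multiply the two series term by term and collect like powers.
F(0) = 1
F′(0) = 5/2
F′′(0) = 13/2
F′′′(0) = 69/4
F^(4)(0) = 93/2
F^(5)(0) = 507/4
F^(6)(0) = 1395/4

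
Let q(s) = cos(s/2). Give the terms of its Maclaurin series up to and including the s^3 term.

1 - s^2/8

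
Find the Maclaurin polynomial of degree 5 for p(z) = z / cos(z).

5*z^5/24 + z^3/2 + z

Invert the denominator's series and multiply.
p(0) = 0
p′(0) = 1
p′′(0) = 0
p′′′(0) = 3
p^(4)(0) = 0
p^(5)(0) = 25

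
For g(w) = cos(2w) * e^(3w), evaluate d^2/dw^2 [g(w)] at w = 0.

5

Multiply the two series term by term and collect like powers.
The coefficient of w^2 in the expansion is 5/2, so g′′(0) = 2! * (5/2) = 5.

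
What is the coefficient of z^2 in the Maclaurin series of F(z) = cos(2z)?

-2

F(0) = 1
F′(0) = 0
F′′(0) = -4
So c_2 = F′′(0)/2! = -2.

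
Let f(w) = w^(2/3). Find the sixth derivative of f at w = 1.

-7280/729

From the series, [(w - 1)^6] f = -91/6561; multiply by 6! = 720 to get -7280/729.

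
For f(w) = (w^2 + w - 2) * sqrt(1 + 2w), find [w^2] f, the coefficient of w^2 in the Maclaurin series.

Shift and add copies of the series according to the polynomial's terms.
So c_2 = f′′(0)/2! = 3.

3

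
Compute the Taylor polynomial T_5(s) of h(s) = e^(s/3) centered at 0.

s^5/29160 + s^4/1944 + s^3/162 + s^2/18 + s/3 + 1

Differentiate repeatedly and evaluate at the center.
h(0) = 1
h′(0) = 1/3
h′′(0) = 1/9
h′′′(0) = 1/27
h^(4)(0) = 1/81
h^(5)(0) = 1/243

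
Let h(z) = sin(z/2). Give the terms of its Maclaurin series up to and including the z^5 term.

Use the known series and substitute for the argument.

z^5/3840 - z^3/48 + z/2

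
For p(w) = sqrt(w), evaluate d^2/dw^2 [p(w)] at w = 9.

Apply the Taylor formula c_k = f^(k)(a)/k!.
The coefficient of (w - 9)^2 in the expansion is -1/216, so p′′(9) = 2! * (-1/216) = -1/108.

-1/108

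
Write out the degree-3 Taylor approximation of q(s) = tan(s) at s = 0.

s^3/3 + s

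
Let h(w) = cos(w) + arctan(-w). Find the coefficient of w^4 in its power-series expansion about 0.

1/24

Combine the two series term by term.
h(0) = 1
h′(0) = -1
h′′(0) = -1
h′′′(0) = 2
h^(4)(0) = 1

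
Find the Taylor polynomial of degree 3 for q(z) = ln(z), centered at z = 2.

(z - 2)^3/24 - (z - 2)^2/8 + (z - 2)/2 + ln(2)

Compute the successive derivatives at the expansion point and divide by k!.
[(z - 2)^0] = ln(2);  [(z - 2)^1] = 1/2;  [(z - 2)^2] = -1/8;  [(z - 2)^3] = 1/24.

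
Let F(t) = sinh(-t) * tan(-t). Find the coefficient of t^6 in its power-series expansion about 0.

71/360

Multiply the two series term by term and collect like powers.
F(0) = 0
F′(0) = 0
F′′(0) = 2
F′′′(0) = 0
F^(4)(0) = 12
F^(5)(0) = 0
F^(6)(0) = 142
So c_6 = F^(6)(0)/6! = 71/360.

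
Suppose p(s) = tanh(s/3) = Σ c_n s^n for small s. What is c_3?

-1/81

Differentiate repeatedly and evaluate at the center.
p(0) = 0
p′(0) = 1/3
p′′(0) = 0
p′′′(0) = -2/27
The Taylor polynomial is Σ p^(k)(0)/k! · s^k.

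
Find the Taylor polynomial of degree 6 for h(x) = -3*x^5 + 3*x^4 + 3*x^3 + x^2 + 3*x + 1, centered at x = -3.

-3*(x + 3)^5 + 48*(x + 3)^4 - 303*(x + 3)^3 + 946*(x + 3)^2 - 1461*(x + 3) + 892

Compute the successive derivatives at the expansion point and divide by k!.
h(-3) = 892
h′(-3) = -1461
h′′(-3) = 1892
h′′′(-3) = -1818
h^(4)(-3) = 1152
h^(5)(-3) = -360
h^(6)(-3) = 0
Dividing each by k! gives the coefficients c_0, ..., c_6.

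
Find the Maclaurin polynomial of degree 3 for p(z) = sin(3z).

-9*z^3/2 + 3*z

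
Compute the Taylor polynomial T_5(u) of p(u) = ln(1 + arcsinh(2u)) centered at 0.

Substitute the inner expansion into the outer series and collect powers.
p(0) = 0
p′(0) = 2
p′′(0) = -4
p′′′(0) = 8
p^(4)(0) = -32
p^(5)(0) = 416
Dividing each by k! gives the coefficients c_0, ..., c_5.

52*u^5/15 - 4*u^4/3 + 4*u^3/3 - 2*u^2 + 2*u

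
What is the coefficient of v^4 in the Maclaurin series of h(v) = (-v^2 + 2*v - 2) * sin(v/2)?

Distribute the polynomial across the series and collect like powers.
h(0) = 0
h′(0) = -1
h′′(0) = 2
h′′′(0) = -11/4
h^(4)(0) = -1
So c_4 = h^(4)(0)/4! = -1/24.

-1/24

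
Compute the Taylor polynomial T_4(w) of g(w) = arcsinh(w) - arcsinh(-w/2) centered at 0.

-3*w^3/16 + 3*w/2

Expand each term separately and add.
[w^0] = 0;  [w^1] = 3/2;  [w^2] = 0;  [w^3] = -3/16;  [w^4] = 0.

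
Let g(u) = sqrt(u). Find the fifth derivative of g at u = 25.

From the series, [(u - 25)^5] g = 7/500000000; multiply by 5! = 120 to get 21/12500000.

21/12500000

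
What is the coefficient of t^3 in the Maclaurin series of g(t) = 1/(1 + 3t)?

-27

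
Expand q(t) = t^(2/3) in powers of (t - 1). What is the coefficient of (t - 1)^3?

Differentiate repeatedly and evaluate at the center.

4/81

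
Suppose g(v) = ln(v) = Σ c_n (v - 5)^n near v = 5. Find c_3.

c_3 = g′′′(5)/3! = 1/375.

1/375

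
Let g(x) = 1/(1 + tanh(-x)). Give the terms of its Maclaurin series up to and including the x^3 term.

Let u equal the inner series; expand the outer function in u and truncate.
[x^0] = 1;  [x^1] = 1;  [x^2] = 1;  [x^3] = 2/3.

2*x^3/3 + x^2 + x + 1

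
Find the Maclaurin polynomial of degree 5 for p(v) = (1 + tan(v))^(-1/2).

-2401*v^5/3840 + 67*v^4/128 - 23*v^3/48 + 3*v^2/8 - v/2 + 1

Plug the Maclaurin series of the inner function into that of the outer and collect terms.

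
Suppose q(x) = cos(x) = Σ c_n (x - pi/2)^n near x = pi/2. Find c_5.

Compute the successive derivatives at the expansion point and divide by k!.
[(x - pi/2)^0] = 0;  [(x - pi/2)^1] = -1;  [(x - pi/2)^2] = 0;  [(x - pi/2)^3] = 1/6;  [(x - pi/2)^4] = 0;  [(x - pi/2)^5] = -1/120.

-1/120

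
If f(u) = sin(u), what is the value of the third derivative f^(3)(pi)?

1

The coefficient of (u - pi)^3 in the expansion is 1/6, so f′′′(pi) = 3! * (1/6) = 1.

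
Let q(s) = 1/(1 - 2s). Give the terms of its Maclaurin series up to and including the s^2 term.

4*s^2 + 2*s + 1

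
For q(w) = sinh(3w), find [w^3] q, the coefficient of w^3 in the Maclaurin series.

9/2

q(0) = 0
q′(0) = 3
q′′(0) = 0
q′′′(0) = 27
So c_3 = q′′′(0)/3! = 9/2.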